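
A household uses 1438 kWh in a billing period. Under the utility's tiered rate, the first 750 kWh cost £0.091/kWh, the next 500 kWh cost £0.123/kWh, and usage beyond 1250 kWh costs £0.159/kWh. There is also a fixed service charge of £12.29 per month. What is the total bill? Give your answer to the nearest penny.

First 750 kWh × £0.091 = £68.25
Next 500 kWh × £0.123 = £61.50
Remaining 188 kWh × £0.159 = £29.89
Energy charge = £159.64; + service £12.29 = £171.93

£171.93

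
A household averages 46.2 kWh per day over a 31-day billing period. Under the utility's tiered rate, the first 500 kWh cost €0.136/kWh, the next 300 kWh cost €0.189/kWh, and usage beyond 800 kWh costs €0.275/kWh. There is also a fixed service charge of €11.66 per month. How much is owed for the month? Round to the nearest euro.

€310

Usage = 46.2 kWh/day × 31 days = 1432.2 kWh
First 500 kWh × €0.136 = €68.00
Next 300 kWh × €0.189 = €56.70
Remaining 632.2 kWh × €0.275 = €173.86
Energy charge = €298.56; + service €11.66 = €310.22 ≈ €310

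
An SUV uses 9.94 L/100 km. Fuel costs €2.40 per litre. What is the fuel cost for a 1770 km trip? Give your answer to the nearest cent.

€422.25

Fuel = 9.94 L/100 km × 1770 km / 100 = 175.9 L
Cost = 175.9 L × €2.40/L = €422.25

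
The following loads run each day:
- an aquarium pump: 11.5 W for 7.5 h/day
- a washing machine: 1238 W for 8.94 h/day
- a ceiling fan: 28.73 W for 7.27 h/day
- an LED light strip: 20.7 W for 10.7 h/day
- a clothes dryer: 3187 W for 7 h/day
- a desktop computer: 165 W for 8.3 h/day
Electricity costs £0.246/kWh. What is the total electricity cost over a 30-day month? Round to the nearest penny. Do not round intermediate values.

£260.24

aquarium pump: 11.5 W × 7.5 h × 30 d = 2,588 Wh = 2.587 kWh
washing machine: 1238 W × 8.94 h × 30 d = 332,032 Wh = 332 kWh
ceiling fan: 28.73 W × 7.27 h × 30 d = 6,266 Wh = 6.266 kWh
LED light strip: 20.7 W × 10.7 h × 30 d = 6,645 Wh = 6.645 kWh
clothes dryer: 3187 W × 7 h × 30 d = 669,270 Wh = 669.3 kWh
desktop computer: 165 W × 8.3 h × 30 d = 41,085 Wh = 41.09 kWh
Total energy = 2.587 + 332 + 6.266 + 6.645 + 669.3 + 41.09 = 1,058 kWh
Cost = 1,058 kWh × £0.246 = £260.24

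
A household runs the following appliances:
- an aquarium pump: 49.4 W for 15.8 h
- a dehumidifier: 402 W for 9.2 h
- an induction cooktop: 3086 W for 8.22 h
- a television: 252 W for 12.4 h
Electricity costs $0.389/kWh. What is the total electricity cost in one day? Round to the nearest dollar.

aquarium pump: 49.4 W × 15.8 h = 781 Wh = 0.7805 kWh
dehumidifier: 402 W × 9.2 h = 3,698 Wh = 3.698 kWh
induction cooktop: 3086 W × 8.22 h = 25,367 Wh = 25.37 kWh
television: 252 W × 12.4 h = 3,125 Wh = 3.125 kWh
Total energy = 0.7805 + 3.698 + 25.37 + 3.125 = 32.97 kWh
Cost = 32.97 kWh × $0.389 = $12.83 ≈ $13

$13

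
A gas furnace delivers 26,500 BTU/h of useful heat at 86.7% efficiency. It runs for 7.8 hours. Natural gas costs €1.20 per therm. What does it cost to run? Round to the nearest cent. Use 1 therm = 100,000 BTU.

€2.86

Heat delivered = 26,500 BTU/h × 7.8 h = 206,700 BTU
Gas input = 206,700 / 0.867 = 238,408 BTU
= 238,408 / 100,000 = 2.384 therm
Cost = 2.384 × €1.20/therm = €2.86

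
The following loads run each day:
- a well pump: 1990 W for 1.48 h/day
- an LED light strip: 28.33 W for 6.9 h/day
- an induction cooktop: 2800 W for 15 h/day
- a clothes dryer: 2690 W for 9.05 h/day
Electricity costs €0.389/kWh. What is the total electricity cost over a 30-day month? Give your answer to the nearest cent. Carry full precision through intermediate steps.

€810.89

well pump: 1990 W × 1.48 h × 30 d = 88,356 Wh = 88.36 kWh
LED light strip: 28.33 W × 6.9 h × 30 d = 5,864 Wh = 5.864 kWh
induction cooktop: 2800 W × 15 h × 30 d = 1,260,000 Wh = 1,260 kWh
clothes dryer: 2690 W × 9.05 h × 30 d = 730,335 Wh = 730.3 kWh
Total energy = 88.36 + 5.864 + 1,260 + 730.3 = 2,085 kWh
Cost = 2,085 kWh × €0.389 = €810.89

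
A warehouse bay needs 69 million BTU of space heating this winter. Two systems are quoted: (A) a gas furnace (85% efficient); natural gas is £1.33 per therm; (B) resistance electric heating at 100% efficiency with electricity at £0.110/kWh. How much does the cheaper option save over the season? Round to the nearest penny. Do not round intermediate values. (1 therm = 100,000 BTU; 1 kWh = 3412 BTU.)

£1144.85

Heat load = 69 × 10⁶ BTU = 69,000,000 BTU
Gas: input = 69,000,000 / 0.850 = 81,176,471 BTU = 811.8 therm → 811.8 × £1.33 = £1,079.65
Electric: 69,000,000 BTU / 3412 = 20,220 kWh → × £0.110 = £2,224.50
Difference = |£1,079.65 − £2,224.50| = £1,144.85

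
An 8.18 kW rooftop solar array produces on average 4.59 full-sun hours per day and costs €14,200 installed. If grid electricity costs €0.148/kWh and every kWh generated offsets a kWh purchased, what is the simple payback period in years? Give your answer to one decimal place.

Daily generation = 8.18 kW × 4.59 h = 37.55 kWh
Annual generation = 37.55 × 365 = 13704 kWh
Annual savings = 13704 × €0.148 = €2,028.25
Payback = €14,200 / €2,028.25 = 7 years

7.0 years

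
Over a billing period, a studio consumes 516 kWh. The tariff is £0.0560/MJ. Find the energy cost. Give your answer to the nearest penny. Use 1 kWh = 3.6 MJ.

516 kWh × (3.6 MJ/kWh) = 1,858 MJ
Cost = 1,858 MJ × £0.0560/MJ = £104.03

£104.03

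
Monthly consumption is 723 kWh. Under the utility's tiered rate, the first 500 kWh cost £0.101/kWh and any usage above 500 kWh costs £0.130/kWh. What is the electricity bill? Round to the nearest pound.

£79

First 500 kWh × £0.101 = £50.50
Remaining 223 kWh × £0.130 = £28.99
Total = £79.49 ≈ £79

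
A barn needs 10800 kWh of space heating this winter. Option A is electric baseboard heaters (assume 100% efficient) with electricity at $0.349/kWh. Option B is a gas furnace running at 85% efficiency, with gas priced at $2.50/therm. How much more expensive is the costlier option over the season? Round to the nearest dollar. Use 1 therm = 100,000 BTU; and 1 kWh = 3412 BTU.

Heat load = 10800 kWh × 3412 = 36,849,600 BTU
Gas: input = 36,849,600 / 0.85 = 43,352,471 BTU = 433.5 therm → 433.5 × $2.50 = $1,083.81
Electric: 36,849,600 BTU / 3412 = 10,800 kWh → × $0.349 = $3,769.20
Difference = |$1,083.81 − $3,769.20| = $2,685.39 ≈ $2685

$2685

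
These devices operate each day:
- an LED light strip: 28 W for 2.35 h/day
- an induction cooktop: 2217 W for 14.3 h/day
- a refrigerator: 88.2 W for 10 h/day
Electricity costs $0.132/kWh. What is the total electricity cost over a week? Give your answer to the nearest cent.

$30.17

LED light strip: 28 W × 2.35 h × 7 d = 461 Wh = 0.4606 kWh
induction cooktop: 2217 W × 14.3 h × 7 d = 221,922 Wh = 221.9 kWh
refrigerator: 88.2 W × 10 h × 7 d = 6,174 Wh = 6.174 kWh
Total energy = 0.4606 + 221.9 + 6.174 = 228.6 kWh
Cost = 228.6 kWh × $0.132 = $30.17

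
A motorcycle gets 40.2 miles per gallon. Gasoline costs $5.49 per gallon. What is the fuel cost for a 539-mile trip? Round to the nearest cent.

$73.61

Fuel = 539 mi / 40.2 mpg = 13.41 gal
Cost = 13.41 gal × $5.49/gal = $73.61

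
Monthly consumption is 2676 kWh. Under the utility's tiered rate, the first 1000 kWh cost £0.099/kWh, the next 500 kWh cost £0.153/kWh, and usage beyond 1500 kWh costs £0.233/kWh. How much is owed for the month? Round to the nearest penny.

First 1000 kWh × £0.099 = £99.00
Next 500 kWh × £0.153 = £76.50
Remaining 1176 kWh × £0.233 = £274.01
Total = £449.51

£449.51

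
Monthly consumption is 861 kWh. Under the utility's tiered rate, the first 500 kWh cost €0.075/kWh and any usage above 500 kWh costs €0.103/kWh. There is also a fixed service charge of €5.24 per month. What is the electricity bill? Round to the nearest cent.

€79.92

First 500 kWh × €0.075 = €37.50
Remaining 361 kWh × €0.103 = €37.18
Energy charge = €74.68; + service €5.24 = €79.92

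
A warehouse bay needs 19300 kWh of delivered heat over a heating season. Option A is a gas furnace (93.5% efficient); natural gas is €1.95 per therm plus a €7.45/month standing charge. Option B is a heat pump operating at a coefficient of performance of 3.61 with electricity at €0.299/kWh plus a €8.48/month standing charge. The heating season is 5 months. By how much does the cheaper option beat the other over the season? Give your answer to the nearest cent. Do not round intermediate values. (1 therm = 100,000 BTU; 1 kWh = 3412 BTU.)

Heat load = 19300 kWh × 3412 = 65,851,600 BTU
Gas: input = 65,851,600 / 0.935 = 70,429,519 BTU = 704.3 therm → 704.3 × €1.95 = €1,373.38; + 5 × €7.45 standing = €1,410.63
Heat pump: 65,851,600 BTU / 3412 = 19,300 kWh heat; / 3.61 = 5,346 kWh in → × €0.299 = €1,598.53; + 5 × €8.48 standing = €1,640.93
Difference = |€1,410.63 − €1,640.93| = €230.31

€230.31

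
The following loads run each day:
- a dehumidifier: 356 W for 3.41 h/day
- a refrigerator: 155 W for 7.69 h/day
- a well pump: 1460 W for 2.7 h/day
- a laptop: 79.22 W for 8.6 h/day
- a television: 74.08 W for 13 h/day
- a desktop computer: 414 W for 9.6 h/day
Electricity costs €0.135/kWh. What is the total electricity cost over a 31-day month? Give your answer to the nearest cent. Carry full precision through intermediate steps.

dehumidifier: 356 W × 3.41 h × 31 d = 37,633 Wh = 37.63 kWh
refrigerator: 155 W × 7.69 h × 31 d = 36,950 Wh = 36.95 kWh
well pump: 1460 W × 2.7 h × 31 d = 122,202 Wh = 122.2 kWh
laptop: 79.22 W × 8.6 h × 31 d = 21,120 Wh = 21.12 kWh
television: 74.08 W × 13 h × 31 d = 29,854 Wh = 29.85 kWh
desktop computer: 414 W × 9.6 h × 31 d = 123,206 Wh = 123.2 kWh
Total energy = 37.63 + 36.95 + 122.2 + 21.12 + 29.85 + 123.2 = 371 kWh
Cost = 371 kWh × €0.135 = €50.08

€50.08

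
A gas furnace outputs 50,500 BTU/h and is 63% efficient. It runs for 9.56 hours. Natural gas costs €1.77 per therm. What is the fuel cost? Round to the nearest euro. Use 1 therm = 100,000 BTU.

€14

Heat delivered = 50,500 BTU/h × 9.56 h = 482,780 BTU
Gas input = 482,780 / 0.63 = 766,317 BTU
= 766,317 / 100,000 = 7.663 therm
Cost = 7.663 × €1.77/therm = €13.56 ≈ €14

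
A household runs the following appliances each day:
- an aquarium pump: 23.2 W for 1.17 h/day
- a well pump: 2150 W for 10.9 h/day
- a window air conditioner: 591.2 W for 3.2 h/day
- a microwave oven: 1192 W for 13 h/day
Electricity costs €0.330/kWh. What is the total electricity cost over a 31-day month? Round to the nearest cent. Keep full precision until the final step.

€417.90

aquarium pump: 23.2 W × 1.17 h × 31 d = 841 Wh = 0.8415 kWh
well pump: 2150 W × 10.9 h × 31 d = 726,485 Wh = 726.5 kWh
window air conditioner: 591.2 W × 3.2 h × 31 d = 58,647 Wh = 58.65 kWh
microwave oven: 1192 W × 13 h × 31 d = 480,376 Wh = 480.4 kWh
Total energy = 0.8415 + 726.5 + 58.65 + 480.4 = 1,266 kWh
Cost = 1,266 kWh × €0.330 = €417.90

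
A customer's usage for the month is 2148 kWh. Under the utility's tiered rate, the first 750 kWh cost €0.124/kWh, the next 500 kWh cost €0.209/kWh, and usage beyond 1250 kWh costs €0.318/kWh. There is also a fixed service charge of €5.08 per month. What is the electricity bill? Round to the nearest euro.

First 750 kWh × €0.124 = €93.00
Next 500 kWh × €0.209 = €104.50
Remaining 898 kWh × €0.318 = €285.56
Energy charge = €483.06; + service €5.08 = €488.14 ≈ €488

€488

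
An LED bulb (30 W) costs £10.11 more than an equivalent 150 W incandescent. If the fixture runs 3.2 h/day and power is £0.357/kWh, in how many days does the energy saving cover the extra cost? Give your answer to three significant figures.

Power saved = 150 − 30 = 120 W
Daily energy saved = 120 W × 3.2 h = 384 Wh = 0.384 kWh
Daily savings = 0.384 × £0.357 = £0.1371
Payback = £10.11 / £0.1371 per day = 73.75 days

73.7 days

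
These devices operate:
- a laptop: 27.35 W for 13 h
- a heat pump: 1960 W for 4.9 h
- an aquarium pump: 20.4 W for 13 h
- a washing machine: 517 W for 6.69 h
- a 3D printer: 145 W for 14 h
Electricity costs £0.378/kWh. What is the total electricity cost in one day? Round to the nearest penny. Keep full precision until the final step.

£5.94

laptop: 27.35 W × 13 h = 356 Wh = 0.3556 kWh
heat pump: 1960 W × 4.9 h = 9,604 Wh = 9.604 kWh
aquarium pump: 20.4 W × 13 h = 265 Wh = 0.2652 kWh
washing machine: 517 W × 6.69 h = 3,459 Wh = 3.459 kWh
3D printer: 145 W × 14 h = 2,030 Wh = 2.03 kWh
Total energy = 0.3556 + 9.604 + 0.2652 + 3.459 + 2.03 = 15.71 kWh
Cost = 15.71 kWh × £0.378 = £5.94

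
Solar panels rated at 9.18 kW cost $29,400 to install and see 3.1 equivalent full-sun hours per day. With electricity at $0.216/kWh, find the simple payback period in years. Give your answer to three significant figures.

13.1 years

Daily generation = 9.18 kW × 3.1 h = 28.46 kWh
Annual generation = 28.46 × 365 = 10387 kWh
Annual savings = 10387 × $0.216 = $2,243.63
Payback = $29,400 / $2,243.63 = 13.1 years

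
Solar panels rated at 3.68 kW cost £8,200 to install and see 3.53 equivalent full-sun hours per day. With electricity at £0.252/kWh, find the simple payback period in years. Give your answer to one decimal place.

6.9 years

Daily generation = 3.68 kW × 3.53 h = 12.99 kWh
Annual generation = 12.99 × 365 = 4741.5 kWh
Annual savings = 4741.5 × £0.252 = £1,194.86
Payback = £8,200 / £1,194.86 = 6.86 years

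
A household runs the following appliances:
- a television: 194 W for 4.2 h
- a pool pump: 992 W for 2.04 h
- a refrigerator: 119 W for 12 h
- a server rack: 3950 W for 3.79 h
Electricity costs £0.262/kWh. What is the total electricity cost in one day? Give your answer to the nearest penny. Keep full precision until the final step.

£5.04

television: 194 W × 4.2 h = 815 Wh = 0.8148 kWh
pool pump: 992 W × 2.04 h = 2,024 Wh = 2.024 kWh
refrigerator: 119 W × 12 h = 1,428 Wh = 1.428 kWh
server rack: 3950 W × 3.79 h = 14,970 Wh = 14.97 kWh
Total energy = 0.8148 + 2.024 + 1.428 + 14.97 = 19.24 kWh
Cost = 19.24 kWh × £0.262 = £5.04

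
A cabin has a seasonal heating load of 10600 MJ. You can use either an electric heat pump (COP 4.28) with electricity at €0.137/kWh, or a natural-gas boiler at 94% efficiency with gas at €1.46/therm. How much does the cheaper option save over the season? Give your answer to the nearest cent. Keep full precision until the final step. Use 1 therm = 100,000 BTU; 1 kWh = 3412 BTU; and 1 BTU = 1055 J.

€61.80

Heat load = 10600 MJ = 10,600,000,000 J / 1055 = 10,047,393 BTU
Gas: input = 10,047,393 / 0.94 = 10,688,716 BTU = 106.9 therm → 106.9 × €1.46 = €156.06
Heat pump: 10,047,393 BTU / 3412 = 2,945 kWh heat; / 4.28 = 688 kWh in → × €0.137 = €94.26
Difference = |€156.06 − €94.26| = €61.80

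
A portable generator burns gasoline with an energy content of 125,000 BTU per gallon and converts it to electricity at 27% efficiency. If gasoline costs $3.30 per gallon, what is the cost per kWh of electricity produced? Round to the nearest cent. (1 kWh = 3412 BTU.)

$0.33

Electrical output per gallon = 125,000 BTU × 0.27 / 3412 BTU/kWh = 9.892 kWh
Cost per kWh = $3.30 / 9.892 kWh = $0.334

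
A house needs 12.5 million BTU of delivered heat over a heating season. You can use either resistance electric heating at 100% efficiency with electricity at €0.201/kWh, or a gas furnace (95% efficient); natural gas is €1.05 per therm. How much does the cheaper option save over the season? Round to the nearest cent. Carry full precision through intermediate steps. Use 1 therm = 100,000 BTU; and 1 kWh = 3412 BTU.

€598.21

Heat load = 12.5 × 10⁶ BTU = 12,500,000 BTU
Gas: input = 12,500,000 / 0.95 = 13,157,895 BTU = 131.6 therm → 131.6 × €1.05 = €138.16
Electric: 12,500,000 BTU / 3412 = 3,664 kWh → × €0.201 = €736.37
Difference = |€138.16 − €736.37| = €598.21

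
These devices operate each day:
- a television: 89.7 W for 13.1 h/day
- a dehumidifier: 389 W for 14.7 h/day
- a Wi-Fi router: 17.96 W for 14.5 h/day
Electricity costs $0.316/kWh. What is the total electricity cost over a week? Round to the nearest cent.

$15.82

television: 89.7 W × 13.1 h × 7 d = 8,225 Wh = 8.225 kWh
dehumidifier: 389 W × 14.7 h × 7 d = 40,028 Wh = 40.03 kWh
Wi-Fi router: 17.96 W × 14.5 h × 7 d = 1,823 Wh = 1.823 kWh
Total energy = 8.225 + 40.03 + 1.823 = 50.08 kWh
Cost = 50.08 kWh × $0.316 = $15.82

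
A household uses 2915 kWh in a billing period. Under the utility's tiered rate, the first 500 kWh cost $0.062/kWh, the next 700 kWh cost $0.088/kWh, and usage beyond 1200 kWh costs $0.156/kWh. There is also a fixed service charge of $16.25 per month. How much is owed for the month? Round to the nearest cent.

$376.39

First 500 kWh × $0.062 = $31.00
Next 700 kWh × $0.088 = $61.60
Remaining 1715 kWh × $0.156 = $267.54
Energy charge = $360.14; + service $16.25 = $376.39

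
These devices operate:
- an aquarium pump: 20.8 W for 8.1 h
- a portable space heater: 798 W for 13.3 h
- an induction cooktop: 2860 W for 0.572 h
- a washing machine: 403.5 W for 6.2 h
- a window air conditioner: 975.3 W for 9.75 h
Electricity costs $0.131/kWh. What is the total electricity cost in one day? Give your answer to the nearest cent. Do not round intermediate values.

$3.20

aquarium pump: 20.8 W × 8.1 h = 168 Wh = 0.1685 kWh
portable space heater: 798 W × 13.3 h = 10,613 Wh = 10.61 kWh
induction cooktop: 2860 W × 0.572 h = 1,636 Wh = 1.636 kWh
washing machine: 403.5 W × 6.2 h = 2,502 Wh = 2.502 kWh
window air conditioner: 975.3 W × 9.75 h = 9,509 Wh = 9.509 kWh
Total energy = 0.1685 + 10.61 + 1.636 + 2.502 + 9.509 = 24.43 kWh
Cost = 24.43 kWh × $0.131 = $3.20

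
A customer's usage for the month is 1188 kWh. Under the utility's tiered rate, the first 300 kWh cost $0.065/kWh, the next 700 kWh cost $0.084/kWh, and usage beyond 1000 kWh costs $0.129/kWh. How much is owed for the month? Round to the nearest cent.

First 300 kWh × $0.065 = $19.50
Next 700 kWh × $0.084 = $58.80
Remaining 188 kWh × $0.129 = $24.25
Total = $102.55

$102.55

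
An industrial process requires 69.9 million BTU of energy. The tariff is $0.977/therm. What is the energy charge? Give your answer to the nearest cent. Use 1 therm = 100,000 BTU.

69.9 million BTU × (10 therm/million BTU) = 699 therm
Cost = 699 therm × $0.977/therm = $682.92

$682.92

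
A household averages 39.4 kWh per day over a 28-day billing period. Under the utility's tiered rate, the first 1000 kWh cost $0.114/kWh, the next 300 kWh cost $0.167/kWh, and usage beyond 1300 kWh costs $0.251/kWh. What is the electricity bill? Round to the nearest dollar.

Usage = 39.4 kWh/day × 28 days = 1103.2 kWh
First 1000 kWh × $0.114 = $114.00
Next 103.2 kWh × $0.167 = $17.23
Remaining tier: 0 kWh (not reached)
Total = $131.23 ≈ $131

$131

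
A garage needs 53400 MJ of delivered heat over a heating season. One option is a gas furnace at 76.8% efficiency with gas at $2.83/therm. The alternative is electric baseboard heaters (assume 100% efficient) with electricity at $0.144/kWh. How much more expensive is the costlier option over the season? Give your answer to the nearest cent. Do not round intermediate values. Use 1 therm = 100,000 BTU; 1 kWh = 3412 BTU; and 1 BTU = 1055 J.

$271.05

Heat load = 53400 MJ = 53,400,000,000 J / 1055 = 50,616,114 BTU
Gas: input = 50,616,114 / 0.768 = 65,906,398 BTU = 659.1 therm → 659.1 × $2.83 = $1,865.15
Electric: 50,616,114 BTU / 3412 = 14,830 kWh → × $0.144 = $2,136.20
Difference = |$1,865.15 − $2,136.20| = $271.05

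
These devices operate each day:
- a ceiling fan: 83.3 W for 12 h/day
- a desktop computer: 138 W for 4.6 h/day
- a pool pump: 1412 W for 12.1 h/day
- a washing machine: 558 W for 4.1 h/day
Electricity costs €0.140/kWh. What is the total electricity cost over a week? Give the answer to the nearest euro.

ceiling fan: 83.3 W × 12 h × 7 d = 6,997 Wh = 6.997 kWh
desktop computer: 138 W × 4.6 h × 7 d = 4,444 Wh = 4.444 kWh
pool pump: 1412 W × 12.1 h × 7 d = 119,596 Wh = 119.6 kWh
washing machine: 558 W × 4.1 h × 7 d = 16,015 Wh = 16.01 kWh
Total energy = 6.997 + 4.444 + 119.6 + 16.01 = 147.1 kWh
Cost = 147.1 kWh × €0.140 = €20.59 ≈ €21

€21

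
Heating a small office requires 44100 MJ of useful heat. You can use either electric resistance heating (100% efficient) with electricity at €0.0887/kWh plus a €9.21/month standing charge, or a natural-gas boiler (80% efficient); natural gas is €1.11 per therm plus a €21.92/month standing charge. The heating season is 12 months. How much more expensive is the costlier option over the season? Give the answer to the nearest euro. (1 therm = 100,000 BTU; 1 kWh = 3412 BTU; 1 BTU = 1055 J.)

€354

Heat load = 44100 MJ = 44,100,000,000 J / 1055 = 41,800,948 BTU
Gas: input = 41,800,948 / 0.80 = 52,251,185 BTU = 522.5 therm → 522.5 × €1.11 = €579.99; + 12 × €21.92 standing = €843.03
Electric: 41,800,948 BTU / 3412 = 12,250 kWh → × €0.0887 = €1,086.68; + 12 × €9.21 standing = €1,197.20
Difference = |€843.03 − €1,197.20| = €354.17 ≈ €354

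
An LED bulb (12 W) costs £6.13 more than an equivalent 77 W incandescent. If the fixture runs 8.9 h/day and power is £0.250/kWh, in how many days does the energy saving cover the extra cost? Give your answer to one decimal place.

Power saved = 77 − 12 = 65 W
Daily energy saved = 65 W × 8.9 h = 578.5 Wh = 0.5785 kWh
Daily savings = 0.5785 × £0.250 = £0.1446
Payback = £6.13 / £0.1446 per day = 42.39 days

42.4 days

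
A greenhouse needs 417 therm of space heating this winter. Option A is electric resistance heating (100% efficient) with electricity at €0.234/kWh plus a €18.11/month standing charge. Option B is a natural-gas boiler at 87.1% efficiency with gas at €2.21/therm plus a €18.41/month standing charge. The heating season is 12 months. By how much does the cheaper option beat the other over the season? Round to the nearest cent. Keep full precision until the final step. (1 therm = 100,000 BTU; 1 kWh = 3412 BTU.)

Heat load = 417 therm × 100,000 = 41,700,000 BTU
Gas: input = 41,700,000 / 0.871 = 47,876,005 BTU = 478.8 therm → 478.8 × €2.21 = €1,058.06; + 12 × €18.41 standing = €1,278.98
Electric: 41,700,000 BTU / 3412 = 12,220 kWh → × €0.234 = €2,859.85; + 12 × €18.11 standing = €3,077.17
Difference = |€1,278.98 − €3,077.17| = €1,798.19

€1798.19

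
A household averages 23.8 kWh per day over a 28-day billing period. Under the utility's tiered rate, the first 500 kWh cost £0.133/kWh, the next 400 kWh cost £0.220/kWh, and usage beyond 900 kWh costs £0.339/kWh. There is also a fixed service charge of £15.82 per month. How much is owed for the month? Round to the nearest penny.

Usage = 23.8 kWh/day × 28 days = 666.4 kWh
First 500 kWh × £0.133 = £66.50
Next 166.4 kWh × £0.220 = £36.61
Remaining tier: 0 kWh (not reached)
Energy charge = £103.11; + service £15.82 = £118.93

£118.93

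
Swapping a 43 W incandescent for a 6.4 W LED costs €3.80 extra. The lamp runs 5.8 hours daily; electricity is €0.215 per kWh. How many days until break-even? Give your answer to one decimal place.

Power saved = 43 − 6.4 = 36.6 W
Daily energy saved = 36.6 W × 5.8 h = 212.3 Wh = 0.21228 kWh
Daily savings = 0.21228 × €0.215 = €0.0456
Payback = €3.80 / €0.0456 per day = 83.26 days

83.3 days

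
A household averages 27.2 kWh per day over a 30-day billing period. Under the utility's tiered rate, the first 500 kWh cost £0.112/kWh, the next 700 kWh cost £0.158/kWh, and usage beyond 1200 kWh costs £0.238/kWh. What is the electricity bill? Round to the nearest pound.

Usage = 27.2 kWh/day × 30 days = 816 kWh
First 500 kWh × £0.112 = £56.00
Next 316 kWh × £0.158 = £49.93
Remaining tier: 0 kWh (not reached)
Total = £105.93 ≈ £106

£106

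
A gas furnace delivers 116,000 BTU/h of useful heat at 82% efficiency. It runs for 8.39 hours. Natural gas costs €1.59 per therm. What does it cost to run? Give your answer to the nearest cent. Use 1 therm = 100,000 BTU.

Heat delivered = 116,000 BTU/h × 8.39 h = 973,240 BTU
Gas input = 973,240 / 0.82 = 1,186,878 BTU
= 1,186,878 / 100,000 = 11.87 therm
Cost = 11.87 × €1.59/therm = €18.87

€18.87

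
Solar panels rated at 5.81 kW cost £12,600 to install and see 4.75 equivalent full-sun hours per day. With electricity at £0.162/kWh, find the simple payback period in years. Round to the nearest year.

Daily generation = 5.81 kW × 4.75 h = 27.6 kWh
Annual generation = 27.6 × 365 = 10073 kWh
Annual savings = 10073 × £0.162 = £1,631.84
Payback = £12,600 / £1,631.84 = 7.72 years

8 years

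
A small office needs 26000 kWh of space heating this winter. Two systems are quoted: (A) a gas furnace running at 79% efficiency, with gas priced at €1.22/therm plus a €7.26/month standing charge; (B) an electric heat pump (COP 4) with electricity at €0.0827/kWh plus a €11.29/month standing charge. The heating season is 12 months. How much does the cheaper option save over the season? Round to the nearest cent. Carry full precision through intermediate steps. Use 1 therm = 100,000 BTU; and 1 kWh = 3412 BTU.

Heat load = 26000 kWh × 3412 = 88,712,000 BTU
Gas: input = 88,712,000 / 0.79 = 112,293,671 BTU = 1,123 therm → 1,123 × €1.22 = €1,369.98; + 12 × €7.26 standing = €1,457.10
Heat pump: 88,712,000 BTU / 3412 = 26,000 kWh heat; / 4 = 6,500 kWh in → × €0.0827 = €537.55; + 12 × €11.29 standing = €673.03
Difference = |€1,457.10 − €673.03| = €784.07

€784.07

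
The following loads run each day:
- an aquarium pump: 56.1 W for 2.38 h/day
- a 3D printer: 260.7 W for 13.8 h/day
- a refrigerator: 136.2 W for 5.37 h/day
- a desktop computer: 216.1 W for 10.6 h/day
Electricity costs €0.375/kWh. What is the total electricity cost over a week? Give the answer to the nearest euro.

€18

aquarium pump: 56.1 W × 2.38 h × 7 d = 935 Wh = 0.9346 kWh
3D printer: 260.7 W × 13.8 h × 7 d = 25,184 Wh = 25.18 kWh
refrigerator: 136.2 W × 5.37 h × 7 d = 5,120 Wh = 5.12 kWh
desktop computer: 216.1 W × 10.6 h × 7 d = 16,035 Wh = 16.03 kWh
Total energy = 0.9346 + 25.18 + 5.12 + 16.03 = 47.27 kWh
Cost = 47.27 kWh × €0.375 = €17.73 ≈ €18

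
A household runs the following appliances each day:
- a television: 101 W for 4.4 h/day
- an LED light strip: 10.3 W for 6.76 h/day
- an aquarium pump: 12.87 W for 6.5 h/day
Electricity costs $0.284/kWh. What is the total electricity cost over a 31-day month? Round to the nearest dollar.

television: 101 W × 4.4 h × 31 d = 13,776 Wh = 13.78 kWh
LED light strip: 10.3 W × 6.76 h × 31 d = 2,158 Wh = 2.158 kWh
aquarium pump: 12.87 W × 6.5 h × 31 d = 2,593 Wh = 2.593 kWh
Total energy = 13.78 + 2.158 + 2.593 = 18.53 kWh
Cost = 18.53 kWh × $0.284 = $5.26 ≈ $5

$5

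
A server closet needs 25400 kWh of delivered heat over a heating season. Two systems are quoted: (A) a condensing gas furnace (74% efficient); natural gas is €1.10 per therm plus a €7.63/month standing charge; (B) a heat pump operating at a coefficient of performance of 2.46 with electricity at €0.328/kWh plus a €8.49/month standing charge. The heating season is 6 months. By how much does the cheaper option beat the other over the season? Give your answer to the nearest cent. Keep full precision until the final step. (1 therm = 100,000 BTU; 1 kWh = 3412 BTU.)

Heat load = 25400 kWh × 3412 = 86,664,800 BTU
Gas: input = 86,664,800 / 0.74 = 117,114,595 BTU = 1,171 therm → 1,171 × €1.10 = €1,288.26; + 6 × €7.63 standing = €1,334.04
Heat pump: 86,664,800 BTU / 3412 = 25,400 kWh heat; / 2.46 = 10,330 kWh in → × €0.328 = €3,386.67; + 6 × €8.49 standing = €3,437.61
Difference = |€1,334.04 − €3,437.61| = €2,103.57

€2103.57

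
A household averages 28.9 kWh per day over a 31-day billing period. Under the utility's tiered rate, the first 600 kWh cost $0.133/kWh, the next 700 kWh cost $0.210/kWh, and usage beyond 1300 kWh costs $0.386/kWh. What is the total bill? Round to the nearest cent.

$141.94

Usage = 28.9 kWh/day × 31 days = 895.9 kWh
First 600 kWh × $0.133 = $79.80
Next 295.9 kWh × $0.210 = $62.14
Remaining tier: 0 kWh (not reached)
Total = $141.94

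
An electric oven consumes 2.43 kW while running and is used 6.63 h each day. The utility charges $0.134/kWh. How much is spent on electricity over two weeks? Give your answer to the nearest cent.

$30.22

Energy = 2430 W × 6.63 h/day × 14 days = 225,553 Wh = 225.6 kWh
Cost = 225.6 kWh × $0.134/kWh = $30.22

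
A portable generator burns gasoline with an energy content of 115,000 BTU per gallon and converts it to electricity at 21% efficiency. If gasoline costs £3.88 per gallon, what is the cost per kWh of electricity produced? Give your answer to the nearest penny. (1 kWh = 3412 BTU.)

£0.55

Electrical output per gallon = 115,000 BTU × 0.21 / 3412 BTU/kWh = 7.078 kWh
Cost per kWh = £3.88 / 7.078 kWh = £0.548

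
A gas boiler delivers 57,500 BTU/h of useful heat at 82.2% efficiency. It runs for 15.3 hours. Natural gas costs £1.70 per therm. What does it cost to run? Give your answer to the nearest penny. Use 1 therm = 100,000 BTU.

£18.19

Heat delivered = 57,500 BTU/h × 15.3 h = 879,750 BTU
Gas input = 879,750 / 0.822 = 1,070,255 BTU
= 1,070,255 / 100,000 = 10.7 therm
Cost = 10.7 × £1.70/therm = £18.19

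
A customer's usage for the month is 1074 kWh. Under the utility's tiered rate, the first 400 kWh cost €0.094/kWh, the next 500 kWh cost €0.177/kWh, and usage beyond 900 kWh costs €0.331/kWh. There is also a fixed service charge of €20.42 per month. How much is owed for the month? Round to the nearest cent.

€204.11

First 400 kWh × €0.094 = €37.60
Next 500 kWh × €0.177 = €88.50
Remaining 174 kWh × €0.331 = €57.59
Energy charge = €183.69; + service €20.42 = €204.11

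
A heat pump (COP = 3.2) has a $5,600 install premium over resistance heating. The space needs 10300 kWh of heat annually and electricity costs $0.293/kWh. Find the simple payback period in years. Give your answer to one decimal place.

2.7 years

Resistance: 10300 kWh × $0.293 = $3,017.90/yr
Heat pump: 10300 / 3.2 = 3219 kWh in → × $0.293 = $943.09/yr
Annual savings = $2,074.81
Payback = $5,600 / $2,074.81 = 2.7 years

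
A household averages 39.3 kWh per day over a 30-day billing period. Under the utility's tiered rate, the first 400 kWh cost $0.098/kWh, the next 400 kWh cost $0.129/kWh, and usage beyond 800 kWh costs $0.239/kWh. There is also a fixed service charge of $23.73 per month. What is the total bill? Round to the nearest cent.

Usage = 39.3 kWh/day × 30 days = 1179 kWh
First 400 kWh × $0.098 = $39.20
Next 400 kWh × $0.129 = $51.60
Remaining 379 kWh × $0.239 = $90.58
Energy charge = $181.38; + service $23.73 = $205.11

$205.11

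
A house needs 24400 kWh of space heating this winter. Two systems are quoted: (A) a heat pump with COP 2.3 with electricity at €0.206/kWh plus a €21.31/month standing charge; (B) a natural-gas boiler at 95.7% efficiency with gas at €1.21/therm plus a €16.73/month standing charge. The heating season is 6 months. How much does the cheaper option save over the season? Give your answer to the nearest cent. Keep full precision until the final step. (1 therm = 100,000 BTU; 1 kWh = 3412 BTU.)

Heat load = 24400 kWh × 3412 = 83,252,800 BTU
Gas: input = 83,252,800 / 0.957 = 86,993,521 BTU = 869.9 therm → 869.9 × €1.21 = €1,052.62; + 6 × €16.73 standing = €1,153.00
Heat pump: 83,252,800 BTU / 3412 = 24,400 kWh heat; / 2.3 = 10,610 kWh in → × €0.206 = €2,185.39; + 6 × €21.31 standing = €2,313.25
Difference = |€1,153.00 − €2,313.25| = €1,160.25

€1160.25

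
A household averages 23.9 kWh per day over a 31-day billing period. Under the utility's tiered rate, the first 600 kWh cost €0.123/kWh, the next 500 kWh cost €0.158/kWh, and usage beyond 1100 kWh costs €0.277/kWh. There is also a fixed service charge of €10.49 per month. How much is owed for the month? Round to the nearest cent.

€106.55

Usage = 23.9 kWh/day × 31 days = 740.9 kWh
First 600 kWh × €0.123 = €73.80
Next 140.9 kWh × €0.158 = €22.26
Remaining tier: 0 kWh (not reached)
Energy charge = €96.06; + service €10.49 = €106.55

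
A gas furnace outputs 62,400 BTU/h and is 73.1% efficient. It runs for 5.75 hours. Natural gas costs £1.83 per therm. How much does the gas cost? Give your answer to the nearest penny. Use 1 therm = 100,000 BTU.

Heat delivered = 62,400 BTU/h × 5.75 h = 358,800 BTU
Gas input = 358,800 / 0.731 = 490,834 BTU
= 490,834 / 100,000 = 4.908 therm
Cost = 4.908 × £1.83/therm = £8.98

£8.98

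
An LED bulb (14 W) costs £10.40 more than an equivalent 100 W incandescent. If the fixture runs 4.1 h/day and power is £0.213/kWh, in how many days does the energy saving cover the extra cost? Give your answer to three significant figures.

138 days

Power saved = 100 − 14 = 86 W
Daily energy saved = 86 W × 4.1 h = 352.6 Wh = 0.3526 kWh
Daily savings = 0.3526 × £0.213 = £0.0751
Payback = £10.40 / £0.0751 per day = 138.5 days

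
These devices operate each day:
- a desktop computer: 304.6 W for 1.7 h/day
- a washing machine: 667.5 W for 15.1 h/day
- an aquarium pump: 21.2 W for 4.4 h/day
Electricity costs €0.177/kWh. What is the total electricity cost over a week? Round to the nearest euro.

€13

desktop computer: 304.6 W × 1.7 h × 7 d = 3,625 Wh = 3.625 kWh
washing machine: 667.5 W × 15.1 h × 7 d = 70,555 Wh = 70.55 kWh
aquarium pump: 21.2 W × 4.4 h × 7 d = 653 Wh = 0.653 kWh
Total energy = 3.625 + 70.55 + 0.653 = 74.83 kWh
Cost = 74.83 kWh × €0.177 = €13.25 ≈ €13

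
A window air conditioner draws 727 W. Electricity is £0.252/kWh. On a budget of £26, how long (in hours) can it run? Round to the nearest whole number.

Energy budget = £26 / £0.252 per kWh = 103.2 kWh = 103,175 Wh
Runtime = 103,175 Wh / 727 W = 141.9 h

142 h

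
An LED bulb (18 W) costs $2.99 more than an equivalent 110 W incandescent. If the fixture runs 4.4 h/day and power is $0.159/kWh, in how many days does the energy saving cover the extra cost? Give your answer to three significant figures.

Power saved = 110 − 18 = 92 W
Daily energy saved = 92 W × 4.4 h = 404.8 Wh = 0.4048 kWh
Daily savings = 0.4048 × $0.159 = $0.0644
Payback = $2.99 / $0.0644 per day = 46.46 days

46.5 days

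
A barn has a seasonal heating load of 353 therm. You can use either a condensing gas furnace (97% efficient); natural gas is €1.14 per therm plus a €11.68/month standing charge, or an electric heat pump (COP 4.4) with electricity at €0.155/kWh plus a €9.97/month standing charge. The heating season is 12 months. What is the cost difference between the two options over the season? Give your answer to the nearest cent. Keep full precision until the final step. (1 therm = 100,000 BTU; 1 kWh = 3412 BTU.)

Heat load = 353 therm × 100,000 = 35,300,000 BTU
Gas: input = 35,300,000 / 0.97 = 36,391,753 BTU = 363.9 therm → 363.9 × €1.14 = €414.87; + 12 × €11.68 standing = €555.03
Heat pump: 35,300,000 BTU / 3412 = 10,350 kWh heat; / 4.4 = 2,351 kWh in → × €0.155 = €364.46; + 12 × €9.97 standing = €484.10
Difference = |€555.03 − €484.10| = €70.93

€70.93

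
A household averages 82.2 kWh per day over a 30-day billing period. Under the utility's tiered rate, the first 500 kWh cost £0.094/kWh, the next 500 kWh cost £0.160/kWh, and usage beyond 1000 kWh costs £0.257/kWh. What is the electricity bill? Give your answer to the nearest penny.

Usage = 82.2 kWh/day × 30 days = 2466 kWh
First 500 kWh × £0.094 = £47.00
Next 500 kWh × £0.160 = £80.00
Remaining 1466 kWh × £0.257 = £376.76
Total = £503.76

£503.76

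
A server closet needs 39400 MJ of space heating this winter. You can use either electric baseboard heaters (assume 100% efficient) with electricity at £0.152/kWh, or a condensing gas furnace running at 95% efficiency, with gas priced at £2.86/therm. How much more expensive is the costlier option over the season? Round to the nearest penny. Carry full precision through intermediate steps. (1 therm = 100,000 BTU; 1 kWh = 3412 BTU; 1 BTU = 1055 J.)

£539.40

Heat load = 39400 MJ = 39,400,000,000 J / 1055 = 37,345,972 BTU
Gas: input = 37,345,972 / 0.95 = 39,311,549 BTU = 393.1 therm → 393.1 × £2.86 = £1,124.31
Electric: 37,345,972 BTU / 3412 = 10,950 kWh → × £0.152 = £1,663.71
Difference = |£1,124.31 − £1,663.71| = £539.40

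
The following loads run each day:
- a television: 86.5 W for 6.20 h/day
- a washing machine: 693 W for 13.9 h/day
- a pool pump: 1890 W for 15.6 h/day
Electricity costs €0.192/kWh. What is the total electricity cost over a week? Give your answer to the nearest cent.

television: 86.5 W × 6.20 h × 7 d = 3,754 Wh = 3.754 kWh
washing machine: 693 W × 13.9 h × 7 d = 67,429 Wh = 67.43 kWh
pool pump: 1890 W × 15.6 h × 7 d = 206,388 Wh = 206.4 kWh
Total energy = 3.754 + 67.43 + 206.4 = 277.6 kWh
Cost = 277.6 kWh × €0.192 = €53.29

€53.29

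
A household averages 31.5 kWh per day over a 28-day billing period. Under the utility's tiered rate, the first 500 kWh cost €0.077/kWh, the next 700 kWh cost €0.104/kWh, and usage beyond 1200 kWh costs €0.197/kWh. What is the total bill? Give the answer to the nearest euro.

Usage = 31.5 kWh/day × 28 days = 882 kWh
First 500 kWh × €0.077 = €38.50
Next 382 kWh × €0.104 = €39.73
Remaining tier: 0 kWh (not reached)
Total = €78.23 ≈ €78

€78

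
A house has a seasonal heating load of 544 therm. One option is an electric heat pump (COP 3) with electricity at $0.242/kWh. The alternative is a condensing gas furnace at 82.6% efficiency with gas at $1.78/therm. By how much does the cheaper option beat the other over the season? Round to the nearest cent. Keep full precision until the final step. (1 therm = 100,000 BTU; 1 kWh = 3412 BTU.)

Heat load = 544 therm × 100,000 = 54,400,000 BTU
Gas: input = 54,400,000 / 0.826 = 65,859,564 BTU = 658.6 therm → 658.6 × $1.78 = $1,172.30
Heat pump: 54,400,000 BTU / 3412 = 15,940 kWh heat; / 3 = 5,315 kWh in → × $0.242 = $1,286.13
Difference = |$1,172.30 − $1,286.13| = $113.83

$113.83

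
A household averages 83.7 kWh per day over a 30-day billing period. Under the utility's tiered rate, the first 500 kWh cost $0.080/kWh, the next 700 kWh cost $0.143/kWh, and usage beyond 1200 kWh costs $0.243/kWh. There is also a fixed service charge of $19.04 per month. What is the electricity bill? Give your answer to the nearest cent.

$477.71

Usage = 83.7 kWh/day × 30 days = 2511 kWh
First 500 kWh × $0.080 = $40.00
Next 700 kWh × $0.143 = $100.10
Remaining 1311 kWh × $0.243 = $318.57
Energy charge = $458.67; + service $19.04 = $477.71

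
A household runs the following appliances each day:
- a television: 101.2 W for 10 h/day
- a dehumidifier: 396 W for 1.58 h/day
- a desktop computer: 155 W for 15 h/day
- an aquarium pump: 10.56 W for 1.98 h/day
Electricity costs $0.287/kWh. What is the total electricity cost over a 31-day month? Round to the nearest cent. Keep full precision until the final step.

$35.44

television: 101.2 W × 10 h × 31 d = 31,372 Wh = 31.37 kWh
dehumidifier: 396 W × 1.58 h × 31 d = 19,396 Wh = 19.4 kWh
desktop computer: 155 W × 15 h × 31 d = 72,075 Wh = 72.08 kWh
aquarium pump: 10.56 W × 1.98 h × 31 d = 648 Wh = 0.6482 kWh
Total energy = 31.37 + 19.4 + 72.08 + 0.6482 = 123.5 kWh
Cost = 123.5 kWh × $0.287 = $35.44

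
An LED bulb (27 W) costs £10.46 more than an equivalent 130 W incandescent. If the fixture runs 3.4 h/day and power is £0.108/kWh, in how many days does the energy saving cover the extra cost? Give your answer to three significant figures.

Power saved = 130 − 27 = 103 W
Daily energy saved = 103 W × 3.4 h = 350.2 Wh = 0.3502 kWh
Daily savings = 0.3502 × £0.108 = £0.0378
Payback = £10.46 / £0.0378 per day = 276.6 days

277 days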